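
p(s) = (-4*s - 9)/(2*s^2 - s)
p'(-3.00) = -0.10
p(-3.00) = 0.14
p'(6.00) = 0.11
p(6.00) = -0.50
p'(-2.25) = -0.32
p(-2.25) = 0.00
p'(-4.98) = 0.00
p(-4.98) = 0.20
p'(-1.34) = -1.76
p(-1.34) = -0.74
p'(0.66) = 409.03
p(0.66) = -55.11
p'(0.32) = 251.62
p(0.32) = 89.24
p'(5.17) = 0.17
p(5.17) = -0.61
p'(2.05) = 2.44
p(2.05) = -2.71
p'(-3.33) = -0.06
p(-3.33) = 0.17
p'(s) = (1 - 4*s)*(-4*s - 9)/(2*s^2 - s)^2 - 4/(2*s^2 - s)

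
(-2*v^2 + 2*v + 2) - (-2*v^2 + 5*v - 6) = 8 - 3*v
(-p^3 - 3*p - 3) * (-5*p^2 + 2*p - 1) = 5*p^5 - 2*p^4 + 16*p^3 + 9*p^2 - 3*p + 3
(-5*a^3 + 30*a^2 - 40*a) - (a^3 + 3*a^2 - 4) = -6*a^3 + 27*a^2 - 40*a + 4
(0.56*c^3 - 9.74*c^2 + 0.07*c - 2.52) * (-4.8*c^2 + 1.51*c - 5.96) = -2.688*c^5 + 47.5976*c^4 - 18.381*c^3 + 70.2521*c^2 - 4.2224*c + 15.0192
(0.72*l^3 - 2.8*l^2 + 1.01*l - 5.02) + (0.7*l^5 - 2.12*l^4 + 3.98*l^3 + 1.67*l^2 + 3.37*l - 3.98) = 0.7*l^5 - 2.12*l^4 + 4.7*l^3 - 1.13*l^2 + 4.38*l - 9.0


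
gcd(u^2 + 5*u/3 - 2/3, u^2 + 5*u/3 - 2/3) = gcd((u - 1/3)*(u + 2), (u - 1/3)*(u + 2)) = u^2 + 5*u/3 - 2/3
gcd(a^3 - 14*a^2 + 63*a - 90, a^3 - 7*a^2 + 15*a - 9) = a - 3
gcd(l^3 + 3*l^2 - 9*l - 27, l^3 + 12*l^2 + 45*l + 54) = l^2 + 6*l + 9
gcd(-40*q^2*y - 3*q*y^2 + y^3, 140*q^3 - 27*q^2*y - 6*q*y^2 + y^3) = 5*q + y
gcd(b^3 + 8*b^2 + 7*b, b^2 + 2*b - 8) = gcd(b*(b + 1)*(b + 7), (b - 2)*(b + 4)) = 1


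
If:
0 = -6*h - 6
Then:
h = -1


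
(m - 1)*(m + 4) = m^2 + 3*m - 4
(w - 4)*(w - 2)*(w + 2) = w^3 - 4*w^2 - 4*w + 16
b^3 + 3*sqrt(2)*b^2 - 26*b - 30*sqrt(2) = (b - 3*sqrt(2))*(b + sqrt(2))*(b + 5*sqrt(2))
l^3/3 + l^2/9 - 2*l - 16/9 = (l/3 + 1/3)*(l - 8/3)*(l + 2)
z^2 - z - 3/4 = (z - 3/2)*(z + 1/2)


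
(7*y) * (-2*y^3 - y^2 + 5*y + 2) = -14*y^4 - 7*y^3 + 35*y^2 + 14*y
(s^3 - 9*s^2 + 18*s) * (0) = 0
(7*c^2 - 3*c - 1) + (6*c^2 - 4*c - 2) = 13*c^2 - 7*c - 3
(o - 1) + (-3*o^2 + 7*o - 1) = -3*o^2 + 8*o - 2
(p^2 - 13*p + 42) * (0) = 0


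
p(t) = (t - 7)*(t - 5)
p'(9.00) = 6.00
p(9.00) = 8.00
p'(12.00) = 12.00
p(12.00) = 35.00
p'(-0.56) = -13.12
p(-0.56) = 42.03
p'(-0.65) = -13.30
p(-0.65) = 43.22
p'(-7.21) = -26.42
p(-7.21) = 173.50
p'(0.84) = -10.32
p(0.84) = 25.63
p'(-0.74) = -13.48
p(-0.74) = 44.43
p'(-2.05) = -16.10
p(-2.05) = 63.80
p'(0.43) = -11.14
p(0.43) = 30.02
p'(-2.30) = -16.60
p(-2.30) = 67.89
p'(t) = 2*t - 12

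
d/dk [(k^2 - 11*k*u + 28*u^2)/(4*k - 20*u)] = (k^2 - 10*k*u + 27*u^2)/(4*(k^2 - 10*k*u + 25*u^2))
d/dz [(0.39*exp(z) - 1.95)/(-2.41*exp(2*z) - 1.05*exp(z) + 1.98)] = (0.9399*exp(2*z) - 9.399*exp(z) - 1.2753)*exp(z)/(5.8081*exp(4*z) + 5.061*exp(3*z) - 8.4411*exp(2*z) - 4.158*exp(z) + 3.9204)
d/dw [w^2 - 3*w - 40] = 2*w - 3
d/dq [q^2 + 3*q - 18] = 2*q + 3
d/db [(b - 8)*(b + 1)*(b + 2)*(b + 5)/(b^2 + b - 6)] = (2*b^5 + 3*b^4 - 24*b^3 + 79*b^2 + 724*b + 836)/(b^4 + 2*b^3 - 11*b^2 - 12*b + 36)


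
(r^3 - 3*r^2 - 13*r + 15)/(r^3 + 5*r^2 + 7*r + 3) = (r^2 - 6*r + 5)/(r^2 + 2*r + 1)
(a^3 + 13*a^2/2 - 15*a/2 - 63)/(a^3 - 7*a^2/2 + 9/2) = (2*a^2 + 19*a + 42)/(2*a^2 - a - 3)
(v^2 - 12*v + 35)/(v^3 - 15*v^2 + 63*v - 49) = (v - 5)/(v^2 - 8*v + 7)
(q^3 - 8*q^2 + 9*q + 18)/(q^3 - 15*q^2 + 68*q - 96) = (q^2 - 5*q - 6)/(q^2 - 12*q + 32)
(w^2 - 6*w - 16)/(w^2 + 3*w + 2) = (w - 8)/(w + 1)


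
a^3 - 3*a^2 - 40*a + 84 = (a - 7)*(a - 2)*(a + 6)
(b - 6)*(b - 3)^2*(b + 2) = b^4 - 10*b^3 + 21*b^2 + 36*b - 108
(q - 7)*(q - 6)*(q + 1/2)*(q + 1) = q^4 - 23*q^3/2 + 23*q^2 + 113*q/2 + 21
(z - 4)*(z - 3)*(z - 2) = z^3 - 9*z^2 + 26*z - 24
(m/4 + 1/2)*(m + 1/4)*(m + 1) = m^3/4 + 13*m^2/16 + 11*m/16 + 1/8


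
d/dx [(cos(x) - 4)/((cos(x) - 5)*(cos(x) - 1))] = (cos(x)^2 - 8*cos(x) + 19)*sin(x)/((cos(x) - 5)^2*(cos(x) - 1)^2)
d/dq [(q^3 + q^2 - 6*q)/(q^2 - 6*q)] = q*(q - 12)/(q^2 - 12*q + 36)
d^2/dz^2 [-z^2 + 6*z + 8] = -2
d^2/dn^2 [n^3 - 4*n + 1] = 6*n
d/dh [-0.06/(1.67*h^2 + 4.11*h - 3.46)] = (0.2004*h + 0.2466)/(1.67*h^2 + 4.11*h - 3.46)^2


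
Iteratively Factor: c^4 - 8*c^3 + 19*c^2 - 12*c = (c)*(c^3 - 8*c^2 + 19*c - 12) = c*(c - 1)*(c^2 - 7*c + 12) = c*(c - 4)*(c - 1)*(c - 3)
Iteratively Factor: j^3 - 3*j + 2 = (j + 2)*(j^2 - 2*j + 1) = (j - 1)*(j + 2)*(j - 1)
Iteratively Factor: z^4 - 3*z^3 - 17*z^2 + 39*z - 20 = (z - 1)*(z^3 - 2*z^2 - 19*z + 20) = (z - 1)^2*(z^2 - z - 20) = (z - 5)*(z - 1)^2*(z + 4)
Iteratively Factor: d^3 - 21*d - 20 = (d + 4)*(d^2 - 4*d - 5) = (d + 1)*(d + 4)*(d - 5)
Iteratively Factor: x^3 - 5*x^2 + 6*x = (x)*(x^2 - 5*x + 6) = x*(x - 2)*(x - 3)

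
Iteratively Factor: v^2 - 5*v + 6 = (v - 3)*(v - 2)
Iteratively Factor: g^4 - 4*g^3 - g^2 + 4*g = (g - 4)*(g^3 - g) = (g - 4)*(g - 1)*(g^2 + g) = (g - 4)*(g - 1)*(g + 1)*(g)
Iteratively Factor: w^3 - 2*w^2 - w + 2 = (w - 2)*(w^2 - 1) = (w - 2)*(w + 1)*(w - 1)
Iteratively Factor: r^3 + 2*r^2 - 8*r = (r)*(r^2 + 2*r - 8) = r*(r - 2)*(r + 4)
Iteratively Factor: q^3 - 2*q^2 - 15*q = (q - 5)*(q^2 + 3*q) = q*(q - 5)*(q + 3)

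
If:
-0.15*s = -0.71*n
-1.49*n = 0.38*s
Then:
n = 0.00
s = 0.00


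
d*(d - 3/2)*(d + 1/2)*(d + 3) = d^4 + 2*d^3 - 15*d^2/4 - 9*d/4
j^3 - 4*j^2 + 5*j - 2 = (j - 2)*(j - 1)^2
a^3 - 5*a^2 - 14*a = a*(a - 7)*(a + 2)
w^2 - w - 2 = (w - 2)*(w + 1)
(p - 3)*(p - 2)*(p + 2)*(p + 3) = p^4 - 13*p^2 + 36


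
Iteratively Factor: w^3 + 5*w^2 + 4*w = (w + 4)*(w^2 + w) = w*(w + 4)*(w + 1)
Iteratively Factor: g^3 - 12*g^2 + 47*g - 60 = (g - 4)*(g^2 - 8*g + 15) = (g - 4)*(g - 3)*(g - 5)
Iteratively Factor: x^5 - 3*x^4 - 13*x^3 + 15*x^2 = (x)*(x^4 - 3*x^3 - 13*x^2 + 15*x) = x*(x + 3)*(x^3 - 6*x^2 + 5*x) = x*(x - 1)*(x + 3)*(x^2 - 5*x) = x*(x - 5)*(x - 1)*(x + 3)*(x)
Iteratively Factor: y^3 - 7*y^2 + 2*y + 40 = (y - 5)*(y^2 - 2*y - 8) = (y - 5)*(y - 4)*(y + 2)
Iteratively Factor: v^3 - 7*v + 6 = (v - 1)*(v^2 + v - 6) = (v - 2)*(v - 1)*(v + 3)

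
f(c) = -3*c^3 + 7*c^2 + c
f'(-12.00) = -1463.00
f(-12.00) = 6180.00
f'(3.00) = -38.00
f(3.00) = -15.00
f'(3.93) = -82.98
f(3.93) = -70.05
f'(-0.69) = -12.94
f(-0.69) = 3.63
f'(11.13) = -958.07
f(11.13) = -3257.98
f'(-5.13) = -307.67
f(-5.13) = 584.11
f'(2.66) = -25.44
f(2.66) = -4.27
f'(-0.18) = -1.81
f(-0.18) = 0.06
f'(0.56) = 6.02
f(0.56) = 2.23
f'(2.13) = -10.01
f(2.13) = 4.90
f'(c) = -9*c^2 + 14*c + 1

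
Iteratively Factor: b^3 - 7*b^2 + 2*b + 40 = (b - 5)*(b^2 - 2*b - 8) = (b - 5)*(b + 2)*(b - 4)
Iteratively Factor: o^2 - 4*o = (o)*(o - 4)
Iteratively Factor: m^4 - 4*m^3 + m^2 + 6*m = (m)*(m^3 - 4*m^2 + m + 6) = m*(m - 2)*(m^2 - 2*m - 3) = m*(m - 2)*(m + 1)*(m - 3)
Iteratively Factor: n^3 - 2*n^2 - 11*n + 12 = (n - 4)*(n^2 + 2*n - 3) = (n - 4)*(n - 1)*(n + 3)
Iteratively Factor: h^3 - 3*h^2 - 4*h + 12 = (h - 3)*(h^2 - 4) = (h - 3)*(h + 2)*(h - 2)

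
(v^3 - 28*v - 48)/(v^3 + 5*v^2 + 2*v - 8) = (v - 6)/(v - 1)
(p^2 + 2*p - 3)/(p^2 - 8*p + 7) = (p + 3)/(p - 7)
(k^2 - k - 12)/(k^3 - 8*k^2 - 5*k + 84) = 1/(k - 7)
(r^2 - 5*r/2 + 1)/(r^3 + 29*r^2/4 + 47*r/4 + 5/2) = 2*(2*r^2 - 5*r + 2)/(4*r^3 + 29*r^2 + 47*r + 10)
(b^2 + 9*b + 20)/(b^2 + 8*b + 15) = (b + 4)/(b + 3)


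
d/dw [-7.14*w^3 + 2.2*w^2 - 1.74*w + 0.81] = -21.42*w^2 + 4.4*w - 1.74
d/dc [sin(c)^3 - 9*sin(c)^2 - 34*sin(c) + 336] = (3*sin(c)^2 - 18*sin(c) - 34)*cos(c)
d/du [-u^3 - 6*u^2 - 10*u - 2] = -3*u^2 - 12*u - 10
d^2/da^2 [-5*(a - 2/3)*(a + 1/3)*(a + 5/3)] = -30*a - 40/3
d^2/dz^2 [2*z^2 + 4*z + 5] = 4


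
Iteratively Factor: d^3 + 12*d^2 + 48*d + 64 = (d + 4)*(d^2 + 8*d + 16) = (d + 4)^2*(d + 4)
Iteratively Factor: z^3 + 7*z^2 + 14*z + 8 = (z + 4)*(z^2 + 3*z + 2) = (z + 1)*(z + 4)*(z + 2)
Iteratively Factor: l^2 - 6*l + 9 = (l - 3)*(l - 3)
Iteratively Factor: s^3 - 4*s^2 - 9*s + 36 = (s + 3)*(s^2 - 7*s + 12) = (s - 4)*(s + 3)*(s - 3)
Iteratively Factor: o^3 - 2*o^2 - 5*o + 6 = (o - 1)*(o^2 - o - 6) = (o - 1)*(o + 2)*(o - 3)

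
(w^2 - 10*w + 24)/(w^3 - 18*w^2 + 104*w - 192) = 1/(w - 8)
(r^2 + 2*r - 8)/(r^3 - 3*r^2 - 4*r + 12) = (r + 4)/(r^2 - r - 6)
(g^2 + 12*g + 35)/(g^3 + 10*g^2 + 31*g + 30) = (g + 7)/(g^2 + 5*g + 6)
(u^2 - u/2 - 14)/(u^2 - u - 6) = (-u^2 + u/2 + 14)/(-u^2 + u + 6)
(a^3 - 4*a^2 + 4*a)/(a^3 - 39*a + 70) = a*(a - 2)/(a^2 + 2*a - 35)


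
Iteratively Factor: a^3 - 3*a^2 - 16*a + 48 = (a - 4)*(a^2 + a - 12) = (a - 4)*(a + 4)*(a - 3)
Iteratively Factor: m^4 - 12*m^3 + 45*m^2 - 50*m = (m - 2)*(m^3 - 10*m^2 + 25*m) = m*(m - 2)*(m^2 - 10*m + 25) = m*(m - 5)*(m - 2)*(m - 5)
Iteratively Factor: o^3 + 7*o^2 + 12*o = (o + 4)*(o^2 + 3*o) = (o + 3)*(o + 4)*(o)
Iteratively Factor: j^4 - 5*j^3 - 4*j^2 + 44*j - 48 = (j + 3)*(j^3 - 8*j^2 + 20*j - 16) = (j - 4)*(j + 3)*(j^2 - 4*j + 4) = (j - 4)*(j - 2)*(j + 3)*(j - 2)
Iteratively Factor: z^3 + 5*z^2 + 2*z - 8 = (z - 1)*(z^2 + 6*z + 8) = (z - 1)*(z + 4)*(z + 2)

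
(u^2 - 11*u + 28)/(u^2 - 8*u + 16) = (u - 7)/(u - 4)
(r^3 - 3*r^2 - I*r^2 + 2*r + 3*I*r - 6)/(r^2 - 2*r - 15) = (r^3 - r^2*(3 + I) + r*(2 + 3*I) - 6)/(r^2 - 2*r - 15)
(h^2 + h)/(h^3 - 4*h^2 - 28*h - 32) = h*(h + 1)/(h^3 - 4*h^2 - 28*h - 32)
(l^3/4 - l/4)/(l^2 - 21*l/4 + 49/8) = 2*l*(l^2 - 1)/(8*l^2 - 42*l + 49)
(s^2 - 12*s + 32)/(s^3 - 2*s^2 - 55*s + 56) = (s - 4)/(s^2 + 6*s - 7)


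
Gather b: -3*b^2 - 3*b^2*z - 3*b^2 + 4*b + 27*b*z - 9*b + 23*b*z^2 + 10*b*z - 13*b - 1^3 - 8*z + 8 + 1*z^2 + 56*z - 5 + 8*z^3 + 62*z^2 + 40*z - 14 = b^2*(-3*z - 6) + b*(23*z^2 + 37*z - 18) + 8*z^3 + 63*z^2 + 88*z - 12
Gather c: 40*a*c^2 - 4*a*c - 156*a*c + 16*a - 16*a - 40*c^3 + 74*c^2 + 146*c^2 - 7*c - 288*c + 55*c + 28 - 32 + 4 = -40*c^3 + c^2*(40*a + 220) + c*(-160*a - 240)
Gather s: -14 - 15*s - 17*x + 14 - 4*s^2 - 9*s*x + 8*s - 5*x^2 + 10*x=-4*s^2 + s*(-9*x - 7) - 5*x^2 - 7*x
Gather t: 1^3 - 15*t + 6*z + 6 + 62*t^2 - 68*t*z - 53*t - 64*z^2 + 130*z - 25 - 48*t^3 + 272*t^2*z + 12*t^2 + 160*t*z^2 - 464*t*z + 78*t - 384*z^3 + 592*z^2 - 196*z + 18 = -48*t^3 + t^2*(272*z + 74) + t*(160*z^2 - 532*z + 10) - 384*z^3 + 528*z^2 - 60*z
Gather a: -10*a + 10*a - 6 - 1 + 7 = 0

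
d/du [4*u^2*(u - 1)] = 4*u*(3*u - 2)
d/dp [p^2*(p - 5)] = p*(3*p - 10)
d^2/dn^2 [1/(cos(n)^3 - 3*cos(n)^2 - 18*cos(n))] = 3*(-6*(sin(n)^2 + 2*cos(n) + 5)^2*sin(n)^2 + (sin(n)^2 + 3*cos(n) + 17)*(-23*cos(n) - 8*cos(2*n) + 3*cos(3*n))*cos(n)/4)/((sin(n)^2 + 3*cos(n) + 17)^3*cos(n)^3)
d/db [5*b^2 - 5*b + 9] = 10*b - 5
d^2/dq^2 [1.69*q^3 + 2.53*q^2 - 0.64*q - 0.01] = 10.14*q + 5.06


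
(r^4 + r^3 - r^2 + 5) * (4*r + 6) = 4*r^5 + 10*r^4 + 2*r^3 - 6*r^2 + 20*r + 30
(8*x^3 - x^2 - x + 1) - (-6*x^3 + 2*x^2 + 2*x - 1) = 14*x^3 - 3*x^2 - 3*x + 2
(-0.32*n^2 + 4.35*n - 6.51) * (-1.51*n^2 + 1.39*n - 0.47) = 0.4832*n^4 - 7.0133*n^3 + 16.027*n^2 - 11.0934*n + 3.0597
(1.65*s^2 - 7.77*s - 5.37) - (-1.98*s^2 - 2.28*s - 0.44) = 3.63*s^2 - 5.49*s - 4.93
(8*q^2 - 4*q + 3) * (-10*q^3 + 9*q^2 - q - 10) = -80*q^5 + 112*q^4 - 74*q^3 - 49*q^2 + 37*q - 30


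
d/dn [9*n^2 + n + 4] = 18*n + 1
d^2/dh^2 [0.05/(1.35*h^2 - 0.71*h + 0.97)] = (-0.18225*h^2 + 0.09585*h + 0.05*(2.7*h - 0.71)*(5.4*h - 1.42) - 0.13095)/(1.35*h^2 - 0.71*h + 0.97)^3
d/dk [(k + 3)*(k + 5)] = 2*k + 8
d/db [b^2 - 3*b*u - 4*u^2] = 2*b - 3*u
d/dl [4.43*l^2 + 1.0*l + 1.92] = 8.86*l + 1.0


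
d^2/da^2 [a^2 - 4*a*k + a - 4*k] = 2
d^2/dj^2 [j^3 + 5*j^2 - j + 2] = 6*j + 10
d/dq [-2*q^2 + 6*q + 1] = 6 - 4*q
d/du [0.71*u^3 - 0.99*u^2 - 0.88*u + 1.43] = 2.13*u^2 - 1.98*u - 0.88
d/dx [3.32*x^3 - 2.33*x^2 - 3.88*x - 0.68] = 9.96*x^2 - 4.66*x - 3.88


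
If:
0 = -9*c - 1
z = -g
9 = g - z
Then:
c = -1/9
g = 9/2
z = -9/2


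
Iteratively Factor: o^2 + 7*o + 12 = (o + 3)*(o + 4)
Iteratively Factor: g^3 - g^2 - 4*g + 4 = (g + 2)*(g^2 - 3*g + 2) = (g - 1)*(g + 2)*(g - 2)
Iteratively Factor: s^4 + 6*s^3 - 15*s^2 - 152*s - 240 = (s + 4)*(s^3 + 2*s^2 - 23*s - 60) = (s - 5)*(s + 4)*(s^2 + 7*s + 12) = (s - 5)*(s + 4)^2*(s + 3)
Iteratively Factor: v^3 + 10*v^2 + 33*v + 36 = (v + 4)*(v^2 + 6*v + 9) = (v + 3)*(v + 4)*(v + 3)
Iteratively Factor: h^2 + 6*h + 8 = (h + 4)*(h + 2)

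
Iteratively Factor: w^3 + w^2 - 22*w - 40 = (w - 5)*(w^2 + 6*w + 8) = (w - 5)*(w + 4)*(w + 2)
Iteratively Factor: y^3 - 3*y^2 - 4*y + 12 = (y - 2)*(y^2 - y - 6) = (y - 2)*(y + 2)*(y - 3)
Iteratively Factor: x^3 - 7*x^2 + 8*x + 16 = (x + 1)*(x^2 - 8*x + 16) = (x - 4)*(x + 1)*(x - 4)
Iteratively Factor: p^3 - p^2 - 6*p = (p)*(p^2 - p - 6) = p*(p - 3)*(p + 2)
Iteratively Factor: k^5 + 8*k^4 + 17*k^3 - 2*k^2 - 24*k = (k)*(k^4 + 8*k^3 + 17*k^2 - 2*k - 24) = k*(k + 4)*(k^3 + 4*k^2 + k - 6) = k*(k - 1)*(k + 4)*(k^2 + 5*k + 6) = k*(k - 1)*(k + 2)*(k + 4)*(k + 3)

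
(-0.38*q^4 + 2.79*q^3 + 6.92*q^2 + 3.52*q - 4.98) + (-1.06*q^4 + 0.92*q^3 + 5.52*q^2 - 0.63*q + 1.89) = -1.44*q^4 + 3.71*q^3 + 12.44*q^2 + 2.89*q - 3.09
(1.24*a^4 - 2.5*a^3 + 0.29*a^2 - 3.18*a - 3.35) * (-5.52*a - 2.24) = -6.8448*a^5 + 11.0224*a^4 + 3.9992*a^3 + 16.904*a^2 + 25.6152*a + 7.504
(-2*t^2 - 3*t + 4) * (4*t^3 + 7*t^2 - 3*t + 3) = -8*t^5 - 26*t^4 + t^3 + 31*t^2 - 21*t + 12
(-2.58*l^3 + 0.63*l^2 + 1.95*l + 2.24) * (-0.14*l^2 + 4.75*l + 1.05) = 0.3612*l^5 - 12.3432*l^4 + 0.0105000000000001*l^3 + 9.6104*l^2 + 12.6875*l + 2.352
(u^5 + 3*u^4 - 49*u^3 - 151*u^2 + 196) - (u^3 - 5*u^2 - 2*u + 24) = u^5 + 3*u^4 - 50*u^3 - 146*u^2 + 2*u + 172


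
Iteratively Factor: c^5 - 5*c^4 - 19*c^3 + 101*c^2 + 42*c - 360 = (c - 3)*(c^4 - 2*c^3 - 25*c^2 + 26*c + 120) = (c - 3)*(c + 4)*(c^3 - 6*c^2 - c + 30) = (c - 3)^2*(c + 4)*(c^2 - 3*c - 10) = (c - 3)^2*(c + 2)*(c + 4)*(c - 5)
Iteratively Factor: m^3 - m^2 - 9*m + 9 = (m - 1)*(m^2 - 9) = (m - 3)*(m - 1)*(m + 3)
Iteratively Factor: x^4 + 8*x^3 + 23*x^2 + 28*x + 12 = (x + 2)*(x^3 + 6*x^2 + 11*x + 6) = (x + 1)*(x + 2)*(x^2 + 5*x + 6) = (x + 1)*(x + 2)^2*(x + 3)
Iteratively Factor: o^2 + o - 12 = (o - 3)*(o + 4)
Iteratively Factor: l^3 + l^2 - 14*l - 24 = (l + 3)*(l^2 - 2*l - 8) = (l + 2)*(l + 3)*(l - 4)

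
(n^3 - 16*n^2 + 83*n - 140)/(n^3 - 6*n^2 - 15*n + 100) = (n^2 - 11*n + 28)/(n^2 - n - 20)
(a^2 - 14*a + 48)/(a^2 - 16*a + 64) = (a - 6)/(a - 8)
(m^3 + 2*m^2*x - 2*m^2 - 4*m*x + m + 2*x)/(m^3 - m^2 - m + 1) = (m + 2*x)/(m + 1)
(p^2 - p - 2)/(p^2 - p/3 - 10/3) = 3*(p + 1)/(3*p + 5)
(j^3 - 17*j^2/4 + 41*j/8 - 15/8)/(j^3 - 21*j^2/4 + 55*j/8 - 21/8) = (2*j - 5)/(2*j - 7)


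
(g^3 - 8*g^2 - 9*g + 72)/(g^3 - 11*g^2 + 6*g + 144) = (g - 3)/(g - 6)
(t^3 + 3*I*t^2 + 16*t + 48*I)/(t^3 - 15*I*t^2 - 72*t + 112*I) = (t^2 + 7*I*t - 12)/(t^2 - 11*I*t - 28)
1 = 1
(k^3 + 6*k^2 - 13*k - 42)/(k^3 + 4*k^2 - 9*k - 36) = (k^2 + 9*k + 14)/(k^2 + 7*k + 12)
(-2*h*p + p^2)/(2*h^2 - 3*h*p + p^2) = p/(-h + p)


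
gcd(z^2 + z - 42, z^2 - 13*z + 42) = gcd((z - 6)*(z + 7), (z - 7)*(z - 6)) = z - 6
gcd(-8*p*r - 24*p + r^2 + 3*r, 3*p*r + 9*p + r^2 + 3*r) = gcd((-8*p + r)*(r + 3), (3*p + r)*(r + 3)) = r + 3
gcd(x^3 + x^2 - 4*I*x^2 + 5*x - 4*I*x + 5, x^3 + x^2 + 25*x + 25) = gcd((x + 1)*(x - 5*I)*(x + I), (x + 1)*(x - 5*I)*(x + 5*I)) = x^2 + x*(1 - 5*I) - 5*I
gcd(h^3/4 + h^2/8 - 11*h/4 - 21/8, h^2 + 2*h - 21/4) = 1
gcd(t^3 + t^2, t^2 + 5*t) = t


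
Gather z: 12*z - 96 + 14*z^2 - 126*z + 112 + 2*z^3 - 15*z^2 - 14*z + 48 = 2*z^3 - z^2 - 128*z + 64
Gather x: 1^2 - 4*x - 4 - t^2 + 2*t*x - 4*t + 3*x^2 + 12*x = -t^2 - 4*t + 3*x^2 + x*(2*t + 8) - 3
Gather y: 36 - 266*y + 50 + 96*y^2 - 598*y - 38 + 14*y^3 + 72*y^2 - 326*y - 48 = 14*y^3 + 168*y^2 - 1190*y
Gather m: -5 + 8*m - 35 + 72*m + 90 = 80*m + 50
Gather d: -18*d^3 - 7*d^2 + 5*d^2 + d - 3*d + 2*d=-18*d^3 - 2*d^2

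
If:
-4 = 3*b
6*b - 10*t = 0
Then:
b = -4/3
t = -4/5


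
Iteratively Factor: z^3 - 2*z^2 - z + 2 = (z - 1)*(z^2 - z - 2) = (z - 1)*(z + 1)*(z - 2)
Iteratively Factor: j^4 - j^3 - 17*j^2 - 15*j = (j - 5)*(j^3 + 4*j^2 + 3*j) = (j - 5)*(j + 1)*(j^2 + 3*j) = j*(j - 5)*(j + 1)*(j + 3)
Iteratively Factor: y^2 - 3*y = (y - 3)*(y)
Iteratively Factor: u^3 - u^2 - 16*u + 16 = (u - 4)*(u^2 + 3*u - 4) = (u - 4)*(u - 1)*(u + 4)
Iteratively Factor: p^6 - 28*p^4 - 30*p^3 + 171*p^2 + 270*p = (p + 3)*(p^5 - 3*p^4 - 19*p^3 + 27*p^2 + 90*p) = (p + 2)*(p + 3)*(p^4 - 5*p^3 - 9*p^2 + 45*p) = (p + 2)*(p + 3)^2*(p^3 - 8*p^2 + 15*p) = p*(p + 2)*(p + 3)^2*(p^2 - 8*p + 15) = p*(p - 5)*(p + 2)*(p + 3)^2*(p - 3)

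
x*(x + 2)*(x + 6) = x^3 + 8*x^2 + 12*x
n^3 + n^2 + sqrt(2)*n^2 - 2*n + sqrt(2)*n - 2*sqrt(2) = (n - 1)*(n + 2)*(n + sqrt(2))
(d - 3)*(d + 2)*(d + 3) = d^3 + 2*d^2 - 9*d - 18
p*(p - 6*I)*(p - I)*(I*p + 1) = I*p^4 + 8*p^3 - 13*I*p^2 - 6*p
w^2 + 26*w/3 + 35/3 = (w + 5/3)*(w + 7)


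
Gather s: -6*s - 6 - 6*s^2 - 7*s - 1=-6*s^2 - 13*s - 7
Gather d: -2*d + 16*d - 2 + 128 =14*d + 126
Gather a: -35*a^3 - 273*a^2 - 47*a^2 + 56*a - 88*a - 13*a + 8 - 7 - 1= -35*a^3 - 320*a^2 - 45*a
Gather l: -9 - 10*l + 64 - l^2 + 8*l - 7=-l^2 - 2*l + 48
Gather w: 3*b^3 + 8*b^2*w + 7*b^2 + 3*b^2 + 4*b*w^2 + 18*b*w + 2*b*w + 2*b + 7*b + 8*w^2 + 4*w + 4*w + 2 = 3*b^3 + 10*b^2 + 9*b + w^2*(4*b + 8) + w*(8*b^2 + 20*b + 8) + 2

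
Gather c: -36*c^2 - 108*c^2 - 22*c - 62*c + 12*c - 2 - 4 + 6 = -144*c^2 - 72*c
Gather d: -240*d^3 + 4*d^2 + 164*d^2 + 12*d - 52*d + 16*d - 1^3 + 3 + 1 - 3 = -240*d^3 + 168*d^2 - 24*d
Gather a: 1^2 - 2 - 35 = -36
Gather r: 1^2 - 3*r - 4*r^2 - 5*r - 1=-4*r^2 - 8*r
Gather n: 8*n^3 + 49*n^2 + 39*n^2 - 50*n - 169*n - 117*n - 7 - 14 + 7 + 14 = 8*n^3 + 88*n^2 - 336*n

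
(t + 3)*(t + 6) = t^2 + 9*t + 18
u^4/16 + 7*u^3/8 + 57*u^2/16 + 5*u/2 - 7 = (u/4 + 1)^2*(u - 1)*(u + 7)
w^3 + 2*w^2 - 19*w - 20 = (w - 4)*(w + 1)*(w + 5)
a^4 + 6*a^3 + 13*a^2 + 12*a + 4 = (a + 1)^2*(a + 2)^2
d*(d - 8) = d^2 - 8*d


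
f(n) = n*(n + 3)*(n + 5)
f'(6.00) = 219.00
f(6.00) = 594.00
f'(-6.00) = 27.00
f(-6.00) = -18.00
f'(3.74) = 116.80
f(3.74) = 220.31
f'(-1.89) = -4.52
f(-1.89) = -6.52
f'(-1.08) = 1.22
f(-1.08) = -8.13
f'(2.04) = 60.12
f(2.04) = 72.38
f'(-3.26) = -5.28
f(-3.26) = 1.47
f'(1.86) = 55.14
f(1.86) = 62.01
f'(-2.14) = -5.50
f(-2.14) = -5.26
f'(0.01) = 15.16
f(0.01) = 0.15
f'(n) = n*(n + 3) + n*(n + 5) + (n + 3)*(n + 5)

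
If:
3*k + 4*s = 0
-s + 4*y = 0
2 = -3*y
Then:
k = 32/9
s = -8/3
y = -2/3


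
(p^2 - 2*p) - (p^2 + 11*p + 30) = -13*p - 30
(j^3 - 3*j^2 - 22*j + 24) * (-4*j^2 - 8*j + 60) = -4*j^5 + 4*j^4 + 172*j^3 - 100*j^2 - 1512*j + 1440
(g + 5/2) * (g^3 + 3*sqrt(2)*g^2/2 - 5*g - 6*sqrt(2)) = g^4 + 3*sqrt(2)*g^3/2 + 5*g^3/2 - 5*g^2 + 15*sqrt(2)*g^2/4 - 25*g/2 - 6*sqrt(2)*g - 15*sqrt(2)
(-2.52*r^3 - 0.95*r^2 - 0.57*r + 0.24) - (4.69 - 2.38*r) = -2.52*r^3 - 0.95*r^2 + 1.81*r - 4.45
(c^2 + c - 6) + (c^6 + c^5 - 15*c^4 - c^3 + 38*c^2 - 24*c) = c^6 + c^5 - 15*c^4 - c^3 + 39*c^2 - 23*c - 6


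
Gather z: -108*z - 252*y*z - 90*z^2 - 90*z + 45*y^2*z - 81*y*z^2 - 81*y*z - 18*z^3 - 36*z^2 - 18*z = -18*z^3 + z^2*(-81*y - 126) + z*(45*y^2 - 333*y - 216)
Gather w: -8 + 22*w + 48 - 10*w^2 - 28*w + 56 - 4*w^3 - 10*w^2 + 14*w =-4*w^3 - 20*w^2 + 8*w + 96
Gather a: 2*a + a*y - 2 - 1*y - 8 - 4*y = a*(y + 2) - 5*y - 10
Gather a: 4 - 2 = 2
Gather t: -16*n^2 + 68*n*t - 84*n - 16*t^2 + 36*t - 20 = -16*n^2 - 84*n - 16*t^2 + t*(68*n + 36) - 20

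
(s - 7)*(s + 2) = s^2 - 5*s - 14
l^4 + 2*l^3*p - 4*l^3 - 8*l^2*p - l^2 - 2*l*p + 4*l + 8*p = (l - 4)*(l - 1)*(l + 1)*(l + 2*p)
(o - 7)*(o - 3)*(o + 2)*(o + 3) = o^4 - 5*o^3 - 23*o^2 + 45*o + 126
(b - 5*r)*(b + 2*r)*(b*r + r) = b^3*r - 3*b^2*r^2 + b^2*r - 10*b*r^3 - 3*b*r^2 - 10*r^3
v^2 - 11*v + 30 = (v - 6)*(v - 5)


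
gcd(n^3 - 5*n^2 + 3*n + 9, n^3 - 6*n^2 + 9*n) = n^2 - 6*n + 9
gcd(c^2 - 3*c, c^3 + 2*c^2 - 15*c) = c^2 - 3*c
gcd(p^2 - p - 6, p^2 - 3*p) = p - 3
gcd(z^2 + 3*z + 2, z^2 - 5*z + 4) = 1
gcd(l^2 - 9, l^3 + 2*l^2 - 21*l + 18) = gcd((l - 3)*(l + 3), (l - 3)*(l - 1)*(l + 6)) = l - 3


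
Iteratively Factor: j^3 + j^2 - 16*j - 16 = (j + 4)*(j^2 - 3*j - 4) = (j + 1)*(j + 4)*(j - 4)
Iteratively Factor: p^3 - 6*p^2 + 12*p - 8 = (p - 2)*(p^2 - 4*p + 4) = (p - 2)^2*(p - 2)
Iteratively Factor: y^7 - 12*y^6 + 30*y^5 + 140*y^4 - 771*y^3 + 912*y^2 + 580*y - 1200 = (y - 2)*(y^6 - 10*y^5 + 10*y^4 + 160*y^3 - 451*y^2 + 10*y + 600) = (y - 2)^2*(y^5 - 8*y^4 - 6*y^3 + 148*y^2 - 155*y - 300) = (y - 2)^2*(y + 1)*(y^4 - 9*y^3 + 3*y^2 + 145*y - 300) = (y - 5)*(y - 2)^2*(y + 1)*(y^3 - 4*y^2 - 17*y + 60) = (y - 5)*(y - 2)^2*(y + 1)*(y + 4)*(y^2 - 8*y + 15) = (y - 5)*(y - 3)*(y - 2)^2*(y + 1)*(y + 4)*(y - 5)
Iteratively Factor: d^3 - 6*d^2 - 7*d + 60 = (d - 5)*(d^2 - d - 12) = (d - 5)*(d - 4)*(d + 3)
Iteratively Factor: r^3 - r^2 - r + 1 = (r - 1)*(r^2 - 1) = (r - 1)^2*(r + 1)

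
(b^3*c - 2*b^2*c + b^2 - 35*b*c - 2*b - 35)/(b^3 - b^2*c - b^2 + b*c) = (b^3*c - 2*b^2*c + b^2 - 35*b*c - 2*b - 35)/(b*(b^2 - b*c - b + c))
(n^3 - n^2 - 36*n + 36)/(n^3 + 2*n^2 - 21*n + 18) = (n - 6)/(n - 3)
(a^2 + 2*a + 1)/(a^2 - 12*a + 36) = (a^2 + 2*a + 1)/(a^2 - 12*a + 36)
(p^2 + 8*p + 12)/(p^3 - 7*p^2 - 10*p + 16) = (p + 6)/(p^2 - 9*p + 8)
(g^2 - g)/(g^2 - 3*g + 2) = g/(g - 2)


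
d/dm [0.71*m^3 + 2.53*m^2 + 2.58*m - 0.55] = 2.13*m^2 + 5.06*m + 2.58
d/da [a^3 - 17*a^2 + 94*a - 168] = 3*a^2 - 34*a + 94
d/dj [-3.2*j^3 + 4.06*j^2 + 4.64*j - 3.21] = -9.6*j^2 + 8.12*j + 4.64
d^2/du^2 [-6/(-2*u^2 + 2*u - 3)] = 24*(-2*u^2 + 2*u + 2*(2*u - 1)^2 - 3)/(2*u^2 - 2*u + 3)^3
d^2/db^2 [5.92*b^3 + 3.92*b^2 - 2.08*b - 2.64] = 35.52*b + 7.84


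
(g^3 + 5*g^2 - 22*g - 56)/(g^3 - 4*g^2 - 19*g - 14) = (g^2 + 3*g - 28)/(g^2 - 6*g - 7)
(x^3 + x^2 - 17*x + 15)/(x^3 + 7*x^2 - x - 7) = (x^2 + 2*x - 15)/(x^2 + 8*x + 7)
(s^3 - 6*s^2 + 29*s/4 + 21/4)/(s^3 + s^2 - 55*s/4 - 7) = (s - 3)/(s + 4)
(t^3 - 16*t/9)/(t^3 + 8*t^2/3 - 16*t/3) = (t + 4/3)/(t + 4)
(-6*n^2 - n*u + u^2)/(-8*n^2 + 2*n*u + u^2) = (-6*n^2 - n*u + u^2)/(-8*n^2 + 2*n*u + u^2)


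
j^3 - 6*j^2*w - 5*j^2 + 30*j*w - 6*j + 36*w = (j - 6)*(j + 1)*(j - 6*w)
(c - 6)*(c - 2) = c^2 - 8*c + 12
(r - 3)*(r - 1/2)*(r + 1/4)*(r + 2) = r^4 - 5*r^3/4 - 47*r^2/8 + 13*r/8 + 3/4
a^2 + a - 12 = (a - 3)*(a + 4)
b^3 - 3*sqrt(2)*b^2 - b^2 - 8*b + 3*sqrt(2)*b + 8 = (b - 1)*(b - 4*sqrt(2))*(b + sqrt(2))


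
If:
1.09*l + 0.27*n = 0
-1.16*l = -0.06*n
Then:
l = 0.00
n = 0.00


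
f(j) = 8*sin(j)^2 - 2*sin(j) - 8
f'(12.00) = -8.93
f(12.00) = -4.62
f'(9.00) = -4.19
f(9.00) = -7.47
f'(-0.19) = -4.93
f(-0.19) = -7.34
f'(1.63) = -0.83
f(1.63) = -2.02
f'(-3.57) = -4.23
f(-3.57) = -7.45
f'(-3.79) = -6.11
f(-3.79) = -6.29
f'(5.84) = -8.01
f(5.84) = -5.67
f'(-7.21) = -8.88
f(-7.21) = -1.28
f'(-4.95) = 3.19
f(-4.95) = -2.39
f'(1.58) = -0.13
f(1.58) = -2.00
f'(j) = 16*sin(j)*cos(j) - 2*cos(j)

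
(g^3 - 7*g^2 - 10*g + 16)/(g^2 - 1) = (g^2 - 6*g - 16)/(g + 1)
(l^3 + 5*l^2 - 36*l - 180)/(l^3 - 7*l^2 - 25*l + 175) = (l^2 - 36)/(l^2 - 12*l + 35)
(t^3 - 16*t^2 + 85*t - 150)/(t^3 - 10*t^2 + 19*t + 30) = (t - 5)/(t + 1)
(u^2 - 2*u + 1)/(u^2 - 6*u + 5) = (u - 1)/(u - 5)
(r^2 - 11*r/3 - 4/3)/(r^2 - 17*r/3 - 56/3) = (-3*r^2 + 11*r + 4)/(-3*r^2 + 17*r + 56)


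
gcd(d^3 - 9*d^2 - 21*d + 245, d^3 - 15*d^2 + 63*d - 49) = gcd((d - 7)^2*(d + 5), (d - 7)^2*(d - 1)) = d^2 - 14*d + 49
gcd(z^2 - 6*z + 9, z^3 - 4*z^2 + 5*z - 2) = 1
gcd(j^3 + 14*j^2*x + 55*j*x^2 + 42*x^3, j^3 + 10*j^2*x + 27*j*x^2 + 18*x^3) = j^2 + 7*j*x + 6*x^2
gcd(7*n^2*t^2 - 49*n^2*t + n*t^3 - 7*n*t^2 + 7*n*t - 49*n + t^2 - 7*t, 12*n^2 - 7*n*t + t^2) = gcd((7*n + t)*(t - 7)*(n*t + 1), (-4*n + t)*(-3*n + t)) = 1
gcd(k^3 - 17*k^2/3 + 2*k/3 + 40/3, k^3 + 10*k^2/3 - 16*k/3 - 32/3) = k^2 - 2*k/3 - 8/3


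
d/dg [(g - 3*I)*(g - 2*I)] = 2*g - 5*I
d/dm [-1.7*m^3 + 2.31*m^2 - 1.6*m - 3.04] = -5.1*m^2 + 4.62*m - 1.6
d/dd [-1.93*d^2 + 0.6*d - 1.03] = 0.6 - 3.86*d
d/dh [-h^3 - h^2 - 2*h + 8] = -3*h^2 - 2*h - 2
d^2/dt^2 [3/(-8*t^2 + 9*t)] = 6*(8*t*(8*t - 9) - (16*t - 9)^2)/(t^3*(8*t - 9)^3)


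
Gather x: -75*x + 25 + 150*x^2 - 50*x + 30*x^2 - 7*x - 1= 180*x^2 - 132*x + 24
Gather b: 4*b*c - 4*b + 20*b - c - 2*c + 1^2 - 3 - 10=b*(4*c + 16) - 3*c - 12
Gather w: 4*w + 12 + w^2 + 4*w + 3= w^2 + 8*w + 15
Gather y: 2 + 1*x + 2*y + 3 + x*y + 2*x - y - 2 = 3*x + y*(x + 1) + 3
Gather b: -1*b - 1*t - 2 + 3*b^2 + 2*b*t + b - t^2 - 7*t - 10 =3*b^2 + 2*b*t - t^2 - 8*t - 12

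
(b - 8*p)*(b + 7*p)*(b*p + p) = b^3*p - b^2*p^2 + b^2*p - 56*b*p^3 - b*p^2 - 56*p^3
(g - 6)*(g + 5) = g^2 - g - 30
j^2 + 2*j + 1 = (j + 1)^2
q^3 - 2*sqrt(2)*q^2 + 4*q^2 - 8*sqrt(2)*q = q*(q + 4)*(q - 2*sqrt(2))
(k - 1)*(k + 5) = k^2 + 4*k - 5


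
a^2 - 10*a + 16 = (a - 8)*(a - 2)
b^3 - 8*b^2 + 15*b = b*(b - 5)*(b - 3)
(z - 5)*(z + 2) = z^2 - 3*z - 10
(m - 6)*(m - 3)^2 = m^3 - 12*m^2 + 45*m - 54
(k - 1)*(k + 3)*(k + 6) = k^3 + 8*k^2 + 9*k - 18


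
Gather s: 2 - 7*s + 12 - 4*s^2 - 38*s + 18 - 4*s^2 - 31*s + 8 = -8*s^2 - 76*s + 40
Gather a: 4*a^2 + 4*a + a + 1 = 4*a^2 + 5*a + 1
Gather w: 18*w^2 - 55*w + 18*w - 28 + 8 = 18*w^2 - 37*w - 20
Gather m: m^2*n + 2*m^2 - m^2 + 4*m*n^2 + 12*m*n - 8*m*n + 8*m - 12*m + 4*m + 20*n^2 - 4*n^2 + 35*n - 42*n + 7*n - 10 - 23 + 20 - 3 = m^2*(n + 1) + m*(4*n^2 + 4*n) + 16*n^2 - 16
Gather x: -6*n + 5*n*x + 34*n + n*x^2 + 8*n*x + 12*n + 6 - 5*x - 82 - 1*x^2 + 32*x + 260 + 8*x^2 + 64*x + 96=40*n + x^2*(n + 7) + x*(13*n + 91) + 280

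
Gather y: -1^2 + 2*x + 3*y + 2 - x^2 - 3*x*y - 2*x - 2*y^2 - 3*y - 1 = -x^2 - 3*x*y - 2*y^2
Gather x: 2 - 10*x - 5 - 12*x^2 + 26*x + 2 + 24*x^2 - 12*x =12*x^2 + 4*x - 1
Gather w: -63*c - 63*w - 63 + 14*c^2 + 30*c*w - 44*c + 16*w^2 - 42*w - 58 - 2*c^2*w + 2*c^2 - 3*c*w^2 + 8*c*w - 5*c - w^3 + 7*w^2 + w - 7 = 16*c^2 - 112*c - w^3 + w^2*(23 - 3*c) + w*(-2*c^2 + 38*c - 104) - 128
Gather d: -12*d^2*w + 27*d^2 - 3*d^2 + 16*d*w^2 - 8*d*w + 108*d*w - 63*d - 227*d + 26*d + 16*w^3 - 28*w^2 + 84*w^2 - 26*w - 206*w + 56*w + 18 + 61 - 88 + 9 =d^2*(24 - 12*w) + d*(16*w^2 + 100*w - 264) + 16*w^3 + 56*w^2 - 176*w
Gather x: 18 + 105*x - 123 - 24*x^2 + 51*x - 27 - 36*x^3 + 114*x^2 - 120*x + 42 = -36*x^3 + 90*x^2 + 36*x - 90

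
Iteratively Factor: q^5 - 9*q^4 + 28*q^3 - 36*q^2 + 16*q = (q)*(q^4 - 9*q^3 + 28*q^2 - 36*q + 16) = q*(q - 1)*(q^3 - 8*q^2 + 20*q - 16) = q*(q - 2)*(q - 1)*(q^2 - 6*q + 8) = q*(q - 2)^2*(q - 1)*(q - 4)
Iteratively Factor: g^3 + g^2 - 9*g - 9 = (g + 3)*(g^2 - 2*g - 3) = (g + 1)*(g + 3)*(g - 3)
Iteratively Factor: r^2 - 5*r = (r)*(r - 5)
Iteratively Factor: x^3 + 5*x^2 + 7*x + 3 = (x + 3)*(x^2 + 2*x + 1) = (x + 1)*(x + 3)*(x + 1)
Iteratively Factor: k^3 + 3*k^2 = (k)*(k^2 + 3*k) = k*(k + 3)*(k)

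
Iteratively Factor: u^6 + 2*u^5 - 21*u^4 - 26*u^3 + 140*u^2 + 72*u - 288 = (u + 3)*(u^5 - u^4 - 18*u^3 + 28*u^2 + 56*u - 96) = (u + 2)*(u + 3)*(u^4 - 3*u^3 - 12*u^2 + 52*u - 48) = (u - 2)*(u + 2)*(u + 3)*(u^3 - u^2 - 14*u + 24) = (u - 2)*(u + 2)*(u + 3)*(u + 4)*(u^2 - 5*u + 6) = (u - 3)*(u - 2)*(u + 2)*(u + 3)*(u + 4)*(u - 2)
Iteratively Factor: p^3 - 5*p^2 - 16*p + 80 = (p - 5)*(p^2 - 16) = (p - 5)*(p - 4)*(p + 4)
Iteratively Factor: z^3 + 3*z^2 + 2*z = (z + 1)*(z^2 + 2*z) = z*(z + 1)*(z + 2)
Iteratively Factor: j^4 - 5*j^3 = (j)*(j^3 - 5*j^2) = j*(j - 5)*(j^2) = j^2*(j - 5)*(j)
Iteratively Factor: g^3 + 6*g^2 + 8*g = (g)*(g^2 + 6*g + 8) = g*(g + 4)*(g + 2)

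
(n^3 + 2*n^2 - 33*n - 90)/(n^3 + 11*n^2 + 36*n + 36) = (n^2 - n - 30)/(n^2 + 8*n + 12)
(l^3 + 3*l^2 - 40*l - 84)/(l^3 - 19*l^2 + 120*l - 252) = (l^2 + 9*l + 14)/(l^2 - 13*l + 42)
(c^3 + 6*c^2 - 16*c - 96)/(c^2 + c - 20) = (c^2 + 10*c + 24)/(c + 5)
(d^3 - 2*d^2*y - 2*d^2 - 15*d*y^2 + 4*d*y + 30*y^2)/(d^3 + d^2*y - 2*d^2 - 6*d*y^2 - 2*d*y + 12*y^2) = (-d + 5*y)/(-d + 2*y)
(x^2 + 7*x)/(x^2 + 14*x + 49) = x/(x + 7)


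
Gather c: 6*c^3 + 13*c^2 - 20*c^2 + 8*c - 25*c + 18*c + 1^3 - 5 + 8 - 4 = 6*c^3 - 7*c^2 + c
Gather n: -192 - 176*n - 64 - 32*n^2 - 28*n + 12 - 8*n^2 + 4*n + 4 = -40*n^2 - 200*n - 240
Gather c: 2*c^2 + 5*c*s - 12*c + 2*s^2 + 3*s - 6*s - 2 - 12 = 2*c^2 + c*(5*s - 12) + 2*s^2 - 3*s - 14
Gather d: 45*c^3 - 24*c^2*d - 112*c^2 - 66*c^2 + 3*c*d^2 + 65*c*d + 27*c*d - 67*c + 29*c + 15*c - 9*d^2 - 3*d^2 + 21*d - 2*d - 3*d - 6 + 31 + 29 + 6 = 45*c^3 - 178*c^2 - 23*c + d^2*(3*c - 12) + d*(-24*c^2 + 92*c + 16) + 60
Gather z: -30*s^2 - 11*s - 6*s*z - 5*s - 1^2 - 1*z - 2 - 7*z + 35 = -30*s^2 - 16*s + z*(-6*s - 8) + 32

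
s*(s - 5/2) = s^2 - 5*s/2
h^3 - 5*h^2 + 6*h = h*(h - 3)*(h - 2)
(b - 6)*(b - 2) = b^2 - 8*b + 12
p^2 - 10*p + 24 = (p - 6)*(p - 4)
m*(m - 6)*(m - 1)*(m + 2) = m^4 - 5*m^3 - 8*m^2 + 12*m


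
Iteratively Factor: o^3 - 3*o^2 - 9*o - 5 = (o + 1)*(o^2 - 4*o - 5) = (o - 5)*(o + 1)*(o + 1)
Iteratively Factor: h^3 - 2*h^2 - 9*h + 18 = (h - 3)*(h^2 + h - 6) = (h - 3)*(h + 3)*(h - 2)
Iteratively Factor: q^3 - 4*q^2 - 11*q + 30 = (q - 2)*(q^2 - 2*q - 15) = (q - 5)*(q - 2)*(q + 3)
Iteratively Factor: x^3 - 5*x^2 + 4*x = (x - 4)*(x^2 - x) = (x - 4)*(x - 1)*(x)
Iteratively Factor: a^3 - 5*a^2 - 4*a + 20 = (a + 2)*(a^2 - 7*a + 10) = (a - 5)*(a + 2)*(a - 2)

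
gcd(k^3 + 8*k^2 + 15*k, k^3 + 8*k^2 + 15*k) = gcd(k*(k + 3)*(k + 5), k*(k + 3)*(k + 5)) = k^3 + 8*k^2 + 15*k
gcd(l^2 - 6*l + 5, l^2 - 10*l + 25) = l - 5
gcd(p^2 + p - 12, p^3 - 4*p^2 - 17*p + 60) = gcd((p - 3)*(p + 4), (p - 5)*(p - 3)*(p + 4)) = p^2 + p - 12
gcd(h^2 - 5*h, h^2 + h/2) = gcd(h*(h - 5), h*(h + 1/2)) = h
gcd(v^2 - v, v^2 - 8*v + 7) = v - 1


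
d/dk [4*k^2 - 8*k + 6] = 8*k - 8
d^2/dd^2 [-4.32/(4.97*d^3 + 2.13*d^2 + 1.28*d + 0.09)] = ((128.8224*d + 18.4032)*(4.97*d^3 + 2.13*d^2 + 1.28*d + 0.09) - 4.32*(14.91*d^2 + 4.26*d + 1.28)*(29.82*d^2 + 8.52*d + 2.56))/(4.97*d^3 + 2.13*d^2 + 1.28*d + 0.09)^3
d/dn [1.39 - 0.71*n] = -0.710000000000000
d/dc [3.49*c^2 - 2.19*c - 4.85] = 6.98*c - 2.19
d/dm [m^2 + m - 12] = 2*m + 1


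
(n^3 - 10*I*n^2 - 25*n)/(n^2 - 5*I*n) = n - 5*I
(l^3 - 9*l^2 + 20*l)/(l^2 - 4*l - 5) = l*(l - 4)/(l + 1)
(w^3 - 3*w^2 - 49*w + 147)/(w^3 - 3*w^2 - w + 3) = (w^2 - 49)/(w^2 - 1)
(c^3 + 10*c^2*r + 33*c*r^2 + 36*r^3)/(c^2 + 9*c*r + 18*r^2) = (c^2 + 7*c*r + 12*r^2)/(c + 6*r)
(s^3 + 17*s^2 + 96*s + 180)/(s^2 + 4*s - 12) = (s^2 + 11*s + 30)/(s - 2)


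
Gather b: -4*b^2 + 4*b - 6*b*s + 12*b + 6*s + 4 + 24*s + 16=-4*b^2 + b*(16 - 6*s) + 30*s + 20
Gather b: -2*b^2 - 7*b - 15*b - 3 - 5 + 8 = -2*b^2 - 22*b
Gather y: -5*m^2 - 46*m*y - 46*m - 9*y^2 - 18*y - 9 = -5*m^2 - 46*m - 9*y^2 + y*(-46*m - 18) - 9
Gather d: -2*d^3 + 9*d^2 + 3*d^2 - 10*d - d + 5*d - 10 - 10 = -2*d^3 + 12*d^2 - 6*d - 20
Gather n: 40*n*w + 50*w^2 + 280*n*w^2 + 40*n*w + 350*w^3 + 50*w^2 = n*(280*w^2 + 80*w) + 350*w^3 + 100*w^2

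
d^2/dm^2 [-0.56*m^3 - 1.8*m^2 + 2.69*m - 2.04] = -3.36*m - 3.6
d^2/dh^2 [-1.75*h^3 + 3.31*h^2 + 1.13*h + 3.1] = 6.62 - 10.5*h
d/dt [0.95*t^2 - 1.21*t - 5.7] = 1.9*t - 1.21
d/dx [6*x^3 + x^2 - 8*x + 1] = 18*x^2 + 2*x - 8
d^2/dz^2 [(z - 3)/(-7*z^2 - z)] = 2*(-49*z^3 + 441*z^2 + 63*z + 3)/(z^3*(343*z^3 + 147*z^2 + 21*z + 1))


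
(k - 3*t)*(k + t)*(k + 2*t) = k^3 - 7*k*t^2 - 6*t^3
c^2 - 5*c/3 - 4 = (c - 3)*(c + 4/3)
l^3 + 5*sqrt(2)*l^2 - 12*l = l*(l - sqrt(2))*(l + 6*sqrt(2))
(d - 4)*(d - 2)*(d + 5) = d^3 - d^2 - 22*d + 40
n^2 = n^2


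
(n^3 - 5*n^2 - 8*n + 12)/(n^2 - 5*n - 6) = (n^2 + n - 2)/(n + 1)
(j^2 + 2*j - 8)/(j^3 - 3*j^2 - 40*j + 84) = (j + 4)/(j^2 - j - 42)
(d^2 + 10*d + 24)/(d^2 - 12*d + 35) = (d^2 + 10*d + 24)/(d^2 - 12*d + 35)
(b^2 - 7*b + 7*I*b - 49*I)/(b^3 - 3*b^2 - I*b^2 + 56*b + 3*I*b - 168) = (b - 7)/(b^2 - b*(3 + 8*I) + 24*I)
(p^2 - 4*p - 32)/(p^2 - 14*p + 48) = (p + 4)/(p - 6)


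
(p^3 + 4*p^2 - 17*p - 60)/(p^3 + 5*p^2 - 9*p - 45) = (p - 4)/(p - 3)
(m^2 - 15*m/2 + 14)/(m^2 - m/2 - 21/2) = (m - 4)/(m + 3)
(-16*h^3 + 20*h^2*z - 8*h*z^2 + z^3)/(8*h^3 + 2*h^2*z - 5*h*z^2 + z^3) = (-2*h + z)/(h + z)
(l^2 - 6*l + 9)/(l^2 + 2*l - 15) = (l - 3)/(l + 5)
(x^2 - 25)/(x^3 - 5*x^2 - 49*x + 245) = (x + 5)/(x^2 - 49)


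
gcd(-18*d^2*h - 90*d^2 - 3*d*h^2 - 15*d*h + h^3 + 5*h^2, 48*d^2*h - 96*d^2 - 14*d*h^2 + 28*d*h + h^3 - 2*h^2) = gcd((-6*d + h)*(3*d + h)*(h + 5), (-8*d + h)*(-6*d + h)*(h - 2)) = 6*d - h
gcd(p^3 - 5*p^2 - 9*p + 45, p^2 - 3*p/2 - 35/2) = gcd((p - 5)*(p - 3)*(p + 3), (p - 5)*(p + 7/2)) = p - 5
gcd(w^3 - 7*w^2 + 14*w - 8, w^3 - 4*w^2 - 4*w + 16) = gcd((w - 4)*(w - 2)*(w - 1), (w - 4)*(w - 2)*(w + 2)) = w^2 - 6*w + 8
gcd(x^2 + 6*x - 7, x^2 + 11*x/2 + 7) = 1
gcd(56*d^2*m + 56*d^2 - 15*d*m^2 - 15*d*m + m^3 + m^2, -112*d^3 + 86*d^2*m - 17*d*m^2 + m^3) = 56*d^2 - 15*d*m + m^2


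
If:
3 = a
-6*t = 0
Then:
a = 3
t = 0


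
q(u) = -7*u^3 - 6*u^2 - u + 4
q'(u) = -21*u^2 - 12*u - 1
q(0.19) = 3.55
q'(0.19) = -4.04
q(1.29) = -22.30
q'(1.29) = -51.43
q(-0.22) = 4.00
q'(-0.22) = 0.62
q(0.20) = 3.50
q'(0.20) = -4.24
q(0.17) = 3.62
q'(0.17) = -3.65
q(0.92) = -7.45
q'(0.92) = -29.81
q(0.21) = 3.46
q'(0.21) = -4.45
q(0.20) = 3.50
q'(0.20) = -4.24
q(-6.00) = 1306.00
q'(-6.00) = -685.00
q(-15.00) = 22294.00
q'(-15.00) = -4546.00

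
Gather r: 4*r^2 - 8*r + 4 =4*r^2 - 8*r + 4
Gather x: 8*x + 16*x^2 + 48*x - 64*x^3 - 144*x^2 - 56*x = -64*x^3 - 128*x^2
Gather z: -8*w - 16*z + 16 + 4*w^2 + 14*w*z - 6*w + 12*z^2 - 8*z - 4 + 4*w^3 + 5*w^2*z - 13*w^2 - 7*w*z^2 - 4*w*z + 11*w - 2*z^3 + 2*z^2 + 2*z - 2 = 4*w^3 - 9*w^2 - 3*w - 2*z^3 + z^2*(14 - 7*w) + z*(5*w^2 + 10*w - 22) + 10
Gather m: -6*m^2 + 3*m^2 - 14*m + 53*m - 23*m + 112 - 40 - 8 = -3*m^2 + 16*m + 64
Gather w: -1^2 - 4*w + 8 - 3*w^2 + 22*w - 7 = -3*w^2 + 18*w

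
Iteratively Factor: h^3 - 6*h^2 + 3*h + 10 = (h + 1)*(h^2 - 7*h + 10) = (h - 2)*(h + 1)*(h - 5)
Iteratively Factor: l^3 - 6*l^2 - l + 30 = (l - 5)*(l^2 - l - 6) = (l - 5)*(l + 2)*(l - 3)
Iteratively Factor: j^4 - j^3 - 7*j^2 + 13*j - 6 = (j + 3)*(j^3 - 4*j^2 + 5*j - 2) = (j - 2)*(j + 3)*(j^2 - 2*j + 1) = (j - 2)*(j - 1)*(j + 3)*(j - 1)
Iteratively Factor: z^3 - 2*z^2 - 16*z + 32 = (z + 4)*(z^2 - 6*z + 8) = (z - 4)*(z + 4)*(z - 2)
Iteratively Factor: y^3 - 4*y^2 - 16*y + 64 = (y - 4)*(y^2 - 16) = (y - 4)*(y + 4)*(y - 4)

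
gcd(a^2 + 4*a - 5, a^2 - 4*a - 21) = 1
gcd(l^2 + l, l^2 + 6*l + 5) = l + 1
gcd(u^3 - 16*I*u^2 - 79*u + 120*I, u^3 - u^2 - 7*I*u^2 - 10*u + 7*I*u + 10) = u - 5*I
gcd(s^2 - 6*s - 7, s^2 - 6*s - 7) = s^2 - 6*s - 7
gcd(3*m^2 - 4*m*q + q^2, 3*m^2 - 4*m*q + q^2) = 3*m^2 - 4*m*q + q^2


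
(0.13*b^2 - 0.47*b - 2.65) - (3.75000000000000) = 0.13*b^2 - 0.47*b - 6.4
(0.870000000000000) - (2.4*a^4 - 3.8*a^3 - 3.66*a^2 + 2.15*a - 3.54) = -2.4*a^4 + 3.8*a^3 + 3.66*a^2 - 2.15*a + 4.41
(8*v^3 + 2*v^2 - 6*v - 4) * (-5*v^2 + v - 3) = -40*v^5 - 2*v^4 + 8*v^3 + 8*v^2 + 14*v + 12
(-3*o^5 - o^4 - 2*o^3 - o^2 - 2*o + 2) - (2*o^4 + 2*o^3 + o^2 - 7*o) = -3*o^5 - 3*o^4 - 4*o^3 - 2*o^2 + 5*o + 2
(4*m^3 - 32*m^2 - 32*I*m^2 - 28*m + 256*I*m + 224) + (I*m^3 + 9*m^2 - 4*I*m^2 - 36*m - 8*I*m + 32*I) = 4*m^3 + I*m^3 - 23*m^2 - 36*I*m^2 - 64*m + 248*I*m + 224 + 32*I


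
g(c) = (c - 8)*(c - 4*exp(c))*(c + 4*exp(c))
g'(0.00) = 240.00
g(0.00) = 128.00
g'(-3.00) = 75.83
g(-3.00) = -98.56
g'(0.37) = 472.70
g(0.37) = 254.83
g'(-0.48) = 106.15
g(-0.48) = 50.00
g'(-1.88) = 47.67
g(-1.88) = -31.24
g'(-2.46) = 59.84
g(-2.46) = -62.08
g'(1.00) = 1523.92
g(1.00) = 820.57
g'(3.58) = 161411.28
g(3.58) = 90953.69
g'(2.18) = 13301.87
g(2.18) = 7259.65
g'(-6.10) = 209.23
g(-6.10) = -524.66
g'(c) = (1 - 4*exp(c))*(c - 8)*(c + 4*exp(c)) + (c - 8)*(c - 4*exp(c))*(4*exp(c) + 1) + (c - 4*exp(c))*(c + 4*exp(c))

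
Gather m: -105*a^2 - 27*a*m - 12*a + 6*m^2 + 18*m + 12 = -105*a^2 - 12*a + 6*m^2 + m*(18 - 27*a) + 12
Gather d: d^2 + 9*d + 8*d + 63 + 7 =d^2 + 17*d + 70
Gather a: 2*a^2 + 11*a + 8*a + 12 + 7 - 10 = 2*a^2 + 19*a + 9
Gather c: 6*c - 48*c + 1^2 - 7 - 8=-42*c - 14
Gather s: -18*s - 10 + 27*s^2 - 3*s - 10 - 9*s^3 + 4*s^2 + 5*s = -9*s^3 + 31*s^2 - 16*s - 20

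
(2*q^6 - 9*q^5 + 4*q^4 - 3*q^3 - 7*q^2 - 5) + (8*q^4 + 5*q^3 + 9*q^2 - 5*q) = 2*q^6 - 9*q^5 + 12*q^4 + 2*q^3 + 2*q^2 - 5*q - 5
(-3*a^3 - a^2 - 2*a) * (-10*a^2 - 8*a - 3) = 30*a^5 + 34*a^4 + 37*a^3 + 19*a^2 + 6*a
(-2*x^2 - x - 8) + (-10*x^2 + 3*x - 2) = -12*x^2 + 2*x - 10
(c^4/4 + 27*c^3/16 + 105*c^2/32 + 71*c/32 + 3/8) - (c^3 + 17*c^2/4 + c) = c^4/4 + 11*c^3/16 - 31*c^2/32 + 39*c/32 + 3/8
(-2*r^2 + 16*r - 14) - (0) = -2*r^2 + 16*r - 14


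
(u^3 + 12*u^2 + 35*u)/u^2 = u + 12 + 35/u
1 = 1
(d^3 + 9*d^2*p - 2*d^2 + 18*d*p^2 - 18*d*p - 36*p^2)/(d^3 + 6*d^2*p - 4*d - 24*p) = (d + 3*p)/(d + 2)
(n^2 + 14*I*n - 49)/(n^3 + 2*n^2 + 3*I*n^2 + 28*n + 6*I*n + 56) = (n + 7*I)/(n^2 + n*(2 - 4*I) - 8*I)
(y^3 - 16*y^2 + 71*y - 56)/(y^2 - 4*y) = (y^3 - 16*y^2 + 71*y - 56)/(y*(y - 4))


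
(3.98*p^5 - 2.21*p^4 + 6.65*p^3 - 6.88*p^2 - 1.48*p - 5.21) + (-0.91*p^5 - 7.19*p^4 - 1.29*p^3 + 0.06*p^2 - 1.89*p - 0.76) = 3.07*p^5 - 9.4*p^4 + 5.36*p^3 - 6.82*p^2 - 3.37*p - 5.97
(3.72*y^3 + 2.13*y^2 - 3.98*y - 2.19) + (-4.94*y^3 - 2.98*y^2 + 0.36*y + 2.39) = -1.22*y^3 - 0.85*y^2 - 3.62*y + 0.2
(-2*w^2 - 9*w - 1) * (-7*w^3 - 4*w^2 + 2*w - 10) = 14*w^5 + 71*w^4 + 39*w^3 + 6*w^2 + 88*w + 10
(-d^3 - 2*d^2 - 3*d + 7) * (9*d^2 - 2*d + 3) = -9*d^5 - 16*d^4 - 26*d^3 + 63*d^2 - 23*d + 21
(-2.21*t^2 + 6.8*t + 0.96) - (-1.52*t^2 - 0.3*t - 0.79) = -0.69*t^2 + 7.1*t + 1.75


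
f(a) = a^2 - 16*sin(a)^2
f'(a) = 2*a - 32*sin(a)*cos(a)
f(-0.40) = -2.27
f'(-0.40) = 10.68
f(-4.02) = 6.68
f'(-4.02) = 7.68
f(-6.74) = 42.31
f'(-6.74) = -0.81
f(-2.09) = -7.69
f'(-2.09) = -17.97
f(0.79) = -7.45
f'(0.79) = -14.42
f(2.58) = 2.12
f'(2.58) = 19.58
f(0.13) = -0.25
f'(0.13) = -3.85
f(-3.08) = 9.43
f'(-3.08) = -8.13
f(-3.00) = 8.68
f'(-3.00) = -10.47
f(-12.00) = 139.39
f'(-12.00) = -38.49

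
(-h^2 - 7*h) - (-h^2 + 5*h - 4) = 4 - 12*h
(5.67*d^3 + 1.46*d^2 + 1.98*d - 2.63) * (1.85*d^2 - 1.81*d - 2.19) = 10.4895*d^5 - 7.5617*d^4 - 11.3969*d^3 - 11.6467*d^2 + 0.4241*d + 5.7597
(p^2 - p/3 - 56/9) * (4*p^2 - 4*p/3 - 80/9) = 4*p^4 - 8*p^3/3 - 100*p^2/3 + 304*p/27 + 4480/81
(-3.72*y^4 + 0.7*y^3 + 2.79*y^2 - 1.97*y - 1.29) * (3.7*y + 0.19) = -13.764*y^5 + 1.8832*y^4 + 10.456*y^3 - 6.7589*y^2 - 5.1473*y - 0.2451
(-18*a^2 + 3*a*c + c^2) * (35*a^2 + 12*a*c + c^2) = -630*a^4 - 111*a^3*c + 53*a^2*c^2 + 15*a*c^3 + c^4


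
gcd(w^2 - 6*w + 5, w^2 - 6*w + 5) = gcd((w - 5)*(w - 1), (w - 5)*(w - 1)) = w^2 - 6*w + 5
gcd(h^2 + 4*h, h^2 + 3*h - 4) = h + 4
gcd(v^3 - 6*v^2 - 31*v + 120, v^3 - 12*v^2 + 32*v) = v - 8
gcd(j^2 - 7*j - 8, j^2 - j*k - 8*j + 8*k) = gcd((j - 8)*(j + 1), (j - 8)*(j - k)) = j - 8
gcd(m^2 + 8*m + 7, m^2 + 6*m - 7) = m + 7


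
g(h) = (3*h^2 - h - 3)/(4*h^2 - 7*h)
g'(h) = (7 - 8*h)*(3*h^2 - h - 3)/(4*h^2 - 7*h)^2 + (6*h - 1)/(4*h^2 - 7*h) = (-17*h^2 + 24*h - 21)/(h^2*(16*h^2 - 56*h + 49))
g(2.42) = 1.87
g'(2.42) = -1.49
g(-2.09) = 0.38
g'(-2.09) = -0.14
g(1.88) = 5.85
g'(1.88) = -37.63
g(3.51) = 1.23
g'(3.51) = -0.24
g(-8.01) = 0.63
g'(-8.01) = -0.01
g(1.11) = 0.15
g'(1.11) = -1.90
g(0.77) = 0.66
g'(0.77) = -1.38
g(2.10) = 2.77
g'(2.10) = -5.27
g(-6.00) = 0.60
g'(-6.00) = -0.02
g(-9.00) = 0.64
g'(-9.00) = -0.01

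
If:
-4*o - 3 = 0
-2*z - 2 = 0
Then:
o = -3/4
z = -1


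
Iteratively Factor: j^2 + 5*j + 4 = (j + 1)*(j + 4)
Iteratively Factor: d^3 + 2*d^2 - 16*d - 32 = (d + 4)*(d^2 - 2*d - 8) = (d - 4)*(d + 4)*(d + 2)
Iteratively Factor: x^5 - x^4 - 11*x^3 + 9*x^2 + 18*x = (x)*(x^4 - x^3 - 11*x^2 + 9*x + 18) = x*(x - 3)*(x^3 + 2*x^2 - 5*x - 6) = x*(x - 3)*(x + 1)*(x^2 + x - 6) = x*(x - 3)*(x - 2)*(x + 1)*(x + 3)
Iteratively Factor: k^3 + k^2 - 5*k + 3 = (k - 1)*(k^2 + 2*k - 3) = (k - 1)*(k + 3)*(k - 1)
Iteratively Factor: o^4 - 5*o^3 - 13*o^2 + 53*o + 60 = (o - 4)*(o^3 - o^2 - 17*o - 15) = (o - 5)*(o - 4)*(o^2 + 4*o + 3) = (o - 5)*(o - 4)*(o + 3)*(o + 1)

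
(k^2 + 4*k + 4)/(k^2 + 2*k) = (k + 2)/k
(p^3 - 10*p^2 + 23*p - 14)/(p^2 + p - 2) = (p^2 - 9*p + 14)/(p + 2)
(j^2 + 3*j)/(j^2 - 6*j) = (j + 3)/(j - 6)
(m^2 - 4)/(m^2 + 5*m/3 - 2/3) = 3*(m - 2)/(3*m - 1)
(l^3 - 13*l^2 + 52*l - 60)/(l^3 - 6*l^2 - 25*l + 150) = (l - 2)/(l + 5)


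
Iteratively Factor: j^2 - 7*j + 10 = (j - 2)*(j - 5)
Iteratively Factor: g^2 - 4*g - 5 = (g - 5)*(g + 1)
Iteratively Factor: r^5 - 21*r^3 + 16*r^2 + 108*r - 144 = (r + 3)*(r^4 - 3*r^3 - 12*r^2 + 52*r - 48) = (r - 2)*(r + 3)*(r^3 - r^2 - 14*r + 24) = (r - 3)*(r - 2)*(r + 3)*(r^2 + 2*r - 8) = (r - 3)*(r - 2)^2*(r + 3)*(r + 4)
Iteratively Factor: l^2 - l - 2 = (l - 2)*(l + 1)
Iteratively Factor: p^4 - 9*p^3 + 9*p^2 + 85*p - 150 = (p + 3)*(p^3 - 12*p^2 + 45*p - 50) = (p - 5)*(p + 3)*(p^2 - 7*p + 10) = (p - 5)^2*(p + 3)*(p - 2)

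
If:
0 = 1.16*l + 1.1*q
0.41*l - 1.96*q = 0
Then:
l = 0.00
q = 0.00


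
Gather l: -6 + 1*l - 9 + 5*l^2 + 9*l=5*l^2 + 10*l - 15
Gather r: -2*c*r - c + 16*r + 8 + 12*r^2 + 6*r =-c + 12*r^2 + r*(22 - 2*c) + 8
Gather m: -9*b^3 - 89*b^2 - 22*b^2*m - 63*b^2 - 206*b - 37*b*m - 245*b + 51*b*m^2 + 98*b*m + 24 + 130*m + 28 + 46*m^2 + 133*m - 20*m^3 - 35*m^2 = -9*b^3 - 152*b^2 - 451*b - 20*m^3 + m^2*(51*b + 11) + m*(-22*b^2 + 61*b + 263) + 52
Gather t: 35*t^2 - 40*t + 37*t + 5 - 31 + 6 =35*t^2 - 3*t - 20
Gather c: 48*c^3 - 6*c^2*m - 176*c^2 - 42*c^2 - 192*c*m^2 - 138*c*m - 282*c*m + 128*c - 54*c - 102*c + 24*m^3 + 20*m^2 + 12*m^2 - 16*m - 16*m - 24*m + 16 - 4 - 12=48*c^3 + c^2*(-6*m - 218) + c*(-192*m^2 - 420*m - 28) + 24*m^3 + 32*m^2 - 56*m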